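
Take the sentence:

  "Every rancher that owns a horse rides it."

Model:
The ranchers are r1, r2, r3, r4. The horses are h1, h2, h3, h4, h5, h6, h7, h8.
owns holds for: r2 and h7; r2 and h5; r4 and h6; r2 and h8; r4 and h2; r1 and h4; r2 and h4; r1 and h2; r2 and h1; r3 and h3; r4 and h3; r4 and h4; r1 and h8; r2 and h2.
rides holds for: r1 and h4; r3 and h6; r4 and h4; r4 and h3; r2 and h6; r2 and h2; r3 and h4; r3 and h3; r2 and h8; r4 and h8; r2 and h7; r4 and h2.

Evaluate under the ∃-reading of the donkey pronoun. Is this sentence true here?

True

"it" takes "a horse" as antecedent — a donkey pronoun bound across the clause boundary.
Weak reading: every rancher r with some owns-horse has at least one owns-horse h such that rides(r,h).
Per rancher: r1:✓  r2:✓  r3:✓  r4:✓
Every rancher in the restrictor has a witness.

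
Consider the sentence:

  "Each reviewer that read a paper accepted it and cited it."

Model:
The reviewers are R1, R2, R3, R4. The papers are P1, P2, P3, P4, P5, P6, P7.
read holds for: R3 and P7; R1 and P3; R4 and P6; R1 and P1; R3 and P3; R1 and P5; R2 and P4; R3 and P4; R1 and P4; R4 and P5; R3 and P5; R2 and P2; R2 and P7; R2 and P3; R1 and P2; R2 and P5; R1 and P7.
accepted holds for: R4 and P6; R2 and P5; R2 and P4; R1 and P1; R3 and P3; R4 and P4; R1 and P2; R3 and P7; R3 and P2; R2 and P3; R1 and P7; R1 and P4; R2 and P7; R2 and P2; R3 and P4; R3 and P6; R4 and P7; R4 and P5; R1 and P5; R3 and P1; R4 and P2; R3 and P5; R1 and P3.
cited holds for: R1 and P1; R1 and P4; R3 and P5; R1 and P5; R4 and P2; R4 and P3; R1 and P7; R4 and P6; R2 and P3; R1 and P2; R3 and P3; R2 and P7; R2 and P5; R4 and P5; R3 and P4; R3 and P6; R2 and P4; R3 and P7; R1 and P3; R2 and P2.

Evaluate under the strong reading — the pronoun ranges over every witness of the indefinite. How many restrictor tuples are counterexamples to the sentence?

"it" takes "a paper" as antecedent — a donkey pronoun bound across the clause boundary.
Strong reading: for every (r,p) with read(r,p), accepted(r,p) ∧ cited(r,p).
Restrictor pairs: (R1,P1) ✓  (R1,P2) ✓  (R1,P3) ✓  (R1,P4) ✓  (R1,P5) ✓  (R1,P7) ✓  (R2,P2) ✓  (R2,P3) ✓  (R2,P4) ✓  (R2,P5) ✓  (R2,P7) ✓  (R3,P3) ✓  (R3,P4) ✓  (R3,P5) ✓  (R3,P7) ✓  (R4,P5) ✓  (R4,P6) ✓
Counterexamples (restrictor pairs failing the scope): 0.

0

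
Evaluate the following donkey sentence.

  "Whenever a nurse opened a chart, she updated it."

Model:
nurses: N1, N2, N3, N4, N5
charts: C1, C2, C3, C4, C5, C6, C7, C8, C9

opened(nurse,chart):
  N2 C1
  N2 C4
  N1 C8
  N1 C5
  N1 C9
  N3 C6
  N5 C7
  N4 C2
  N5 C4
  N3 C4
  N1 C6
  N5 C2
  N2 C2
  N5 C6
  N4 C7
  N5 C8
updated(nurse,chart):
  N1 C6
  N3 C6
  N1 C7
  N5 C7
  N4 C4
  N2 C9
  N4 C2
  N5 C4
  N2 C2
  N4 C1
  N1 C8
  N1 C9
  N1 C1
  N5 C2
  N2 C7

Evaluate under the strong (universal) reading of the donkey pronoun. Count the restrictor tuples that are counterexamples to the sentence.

"it" takes "a chart" as antecedent — a donkey pronoun bound across the clause boundary.
Strong reading: for every (n,c) with opened(n,c), updated(n,c).
Restrictor pairs: (N1,C5) ✗  (N1,C6) ✓  (N1,C8) ✓  (N1,C9) ✓  (N2,C1) ✗  (N2,C2) ✓  (N2,C4) ✗  (N3,C4) ✗  (N3,C6) ✓  (N4,C2) ✓  (N4,C7) ✗  (N5,C2) ✓  (N5,C4) ✓  (N5,C6) ✗  (N5,C7) ✓  (N5,C8) ✗
Counterexamples (restrictor pairs failing the scope): 7.

7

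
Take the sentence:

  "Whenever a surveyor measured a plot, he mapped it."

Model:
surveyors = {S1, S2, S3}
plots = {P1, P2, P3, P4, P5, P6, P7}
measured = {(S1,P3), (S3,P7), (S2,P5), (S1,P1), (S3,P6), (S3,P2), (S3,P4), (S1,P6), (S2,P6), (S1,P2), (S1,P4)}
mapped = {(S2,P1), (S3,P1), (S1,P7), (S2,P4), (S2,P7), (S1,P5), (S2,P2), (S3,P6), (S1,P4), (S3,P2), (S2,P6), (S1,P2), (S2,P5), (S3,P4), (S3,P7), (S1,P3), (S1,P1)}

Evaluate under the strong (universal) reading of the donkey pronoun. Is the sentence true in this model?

"it" takes "a plot" as antecedent — a donkey pronoun bound across the clause boundary.
Strong reading: for every (s,p) with measured(s,p), mapped(s,p).
Restrictor pairs: (S1,P1) ✓  (S1,P2) ✓  (S1,P3) ✓  (S1,P4) ✓  (S1,P6) ✗  (S2,P5) ✓  (S2,P6) ✓  (S3,P2) ✓  (S3,P4) ✓  (S3,P6) ✓  (S3,P7) ✓
Counterexample: (S1,P6) is in measured but fails the scope.

False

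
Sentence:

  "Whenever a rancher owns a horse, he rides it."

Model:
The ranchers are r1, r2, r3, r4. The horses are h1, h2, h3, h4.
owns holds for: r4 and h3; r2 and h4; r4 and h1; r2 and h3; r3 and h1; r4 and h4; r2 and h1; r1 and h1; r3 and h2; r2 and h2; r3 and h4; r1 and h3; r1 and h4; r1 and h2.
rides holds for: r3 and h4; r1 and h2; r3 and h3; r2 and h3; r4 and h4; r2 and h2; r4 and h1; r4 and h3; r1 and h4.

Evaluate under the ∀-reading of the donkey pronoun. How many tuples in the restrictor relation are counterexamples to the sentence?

"it" takes "a horse" as antecedent — a donkey pronoun bound across the clause boundary.
Strong reading: for every (r,h) with owns(r,h), rides(r,h).
Restrictor pairs: (r1,h1) ✗  (r1,h2) ✓  (r1,h3) ✗  (r1,h4) ✓  (r2,h1) ✗  (r2,h2) ✓  (r2,h3) ✓  (r2,h4) ✗  (r3,h1) ✗  (r3,h2) ✗  (r3,h4) ✓  (r4,h1) ✓  (r4,h3) ✓  (r4,h4) ✓
Counterexamples (restrictor pairs failing the scope): 6.

6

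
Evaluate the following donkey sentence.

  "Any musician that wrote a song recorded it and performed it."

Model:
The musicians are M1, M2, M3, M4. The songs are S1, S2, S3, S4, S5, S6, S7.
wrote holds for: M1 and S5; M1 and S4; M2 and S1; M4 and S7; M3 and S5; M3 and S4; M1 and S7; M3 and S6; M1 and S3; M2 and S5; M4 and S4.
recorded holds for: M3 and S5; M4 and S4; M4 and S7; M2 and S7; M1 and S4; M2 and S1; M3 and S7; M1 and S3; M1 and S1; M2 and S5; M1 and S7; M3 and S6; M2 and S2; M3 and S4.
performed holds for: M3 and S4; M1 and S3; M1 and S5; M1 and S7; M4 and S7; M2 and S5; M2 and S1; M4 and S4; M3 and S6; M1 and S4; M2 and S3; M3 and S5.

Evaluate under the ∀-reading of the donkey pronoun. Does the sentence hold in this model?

"it" takes "a song" as antecedent — a donkey pronoun bound across the clause boundary.
Strong reading: for every (m,s) with wrote(m,s), recorded(m,s) ∧ performed(m,s).
Restrictor pairs: (M1,S3) ✓  (M1,S4) ✓  (M1,S5) ✗  (M1,S7) ✓  (M2,S1) ✓  (M2,S5) ✓  (M3,S4) ✓  (M3,S5) ✓  (M3,S6) ✓  (M4,S4) ✓  (M4,S7) ✓
Counterexample: (M1,S5) is in wrote but fails the scope.

False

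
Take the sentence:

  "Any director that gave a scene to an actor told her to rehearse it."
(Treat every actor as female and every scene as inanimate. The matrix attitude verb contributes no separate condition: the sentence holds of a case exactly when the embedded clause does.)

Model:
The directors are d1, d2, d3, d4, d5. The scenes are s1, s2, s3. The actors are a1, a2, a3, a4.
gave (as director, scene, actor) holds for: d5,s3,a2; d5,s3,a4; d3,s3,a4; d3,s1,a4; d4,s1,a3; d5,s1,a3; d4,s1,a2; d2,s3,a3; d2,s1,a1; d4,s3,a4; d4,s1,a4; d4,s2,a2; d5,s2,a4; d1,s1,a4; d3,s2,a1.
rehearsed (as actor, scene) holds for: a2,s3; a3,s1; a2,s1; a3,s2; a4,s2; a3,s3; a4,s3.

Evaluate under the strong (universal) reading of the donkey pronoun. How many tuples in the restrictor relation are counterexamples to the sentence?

6

"her" takes "an actor" as antecedent and "it" takes "a scene"; both are donkey pronouns co-varying with the restrictor.
Strong reading: for every (d,s,a) with gave(d,s,a), rehearsed(a,s).
Restrictor triples: (d1,s1,a4)→rehearsed(a4,s1) ✗  (d2,s1,a1)→rehearsed(a1,s1) ✗  (d2,s3,a3)→rehearsed(a3,s3) ✓  (d3,s1,a4)→rehearsed(a4,s1) ✗  (d3,s2,a1)→rehearsed(a1,s2) ✗  (d3,s3,a4)→rehearsed(a4,s3) ✓  (d4,s1,a2)→rehearsed(a2,s1) ✓  (d4,s1,a3)→rehearsed(a3,s1) ✓  (d4,s1,a4)→rehearsed(a4,s1) ✗  (d4,s2,a2)→rehearsed(a2,s2) ✗  (d4,s3,a4)→rehearsed(a4,s3) ✓  (d5,s1,a3)→rehearsed(a3,s1) ✓  (d5,s2,a4)→rehearsed(a4,s2) ✓  (d5,s3,a2)→rehearsed(a2,s3) ✓  (d5,s3,a4)→rehearsed(a4,s3) ✓
Counterexamples (restrictor triples failing the scope): 6.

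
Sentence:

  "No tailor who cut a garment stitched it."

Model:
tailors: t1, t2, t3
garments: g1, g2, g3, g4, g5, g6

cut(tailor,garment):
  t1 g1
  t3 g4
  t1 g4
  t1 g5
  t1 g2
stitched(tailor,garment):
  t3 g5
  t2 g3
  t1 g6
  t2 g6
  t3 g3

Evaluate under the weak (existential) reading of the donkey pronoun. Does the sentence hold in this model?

"it" takes "a garment" as antecedent — a donkey pronoun bound across the clause boundary.
Truth condition: for no (t,g) with cut(t,g) does stitched(t,g) hold.
Restrictor pairs — does the scope hold? (t1,g1):fails  (t1,g2):fails  (t1,g4):fails  (t1,g5):fails  (t3,g4):fails
Scope holds for no restrictor pair, so the sentence is true.

True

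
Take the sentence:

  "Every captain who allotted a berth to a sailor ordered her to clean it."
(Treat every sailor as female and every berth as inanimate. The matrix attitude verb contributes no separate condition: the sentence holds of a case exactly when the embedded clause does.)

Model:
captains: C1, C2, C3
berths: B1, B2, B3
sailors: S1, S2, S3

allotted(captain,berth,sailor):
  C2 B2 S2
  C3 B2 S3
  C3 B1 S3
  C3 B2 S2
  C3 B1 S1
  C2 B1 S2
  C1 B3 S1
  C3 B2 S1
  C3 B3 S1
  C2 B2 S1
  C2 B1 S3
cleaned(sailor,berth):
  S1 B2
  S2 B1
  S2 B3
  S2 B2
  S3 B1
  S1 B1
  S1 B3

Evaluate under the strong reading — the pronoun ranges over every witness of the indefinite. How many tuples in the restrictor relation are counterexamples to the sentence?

1

"her" takes "a sailor" as antecedent and "it" takes "a berth"; both are donkey pronouns co-varying with the restrictor.
Strong reading: for every (c,b,s) with allotted(c,b,s), cleaned(s,b).
Restrictor triples: (C1,B3,S1)→cleaned(S1,B3) ✓  (C2,B1,S2)→cleaned(S2,B1) ✓  (C2,B1,S3)→cleaned(S3,B1) ✓  (C2,B2,S1)→cleaned(S1,B2) ✓  (C2,B2,S2)→cleaned(S2,B2) ✓  (C3,B1,S1)→cleaned(S1,B1) ✓  (C3,B1,S3)→cleaned(S3,B1) ✓  (C3,B2,S1)→cleaned(S1,B2) ✓  (C3,B2,S2)→cleaned(S2,B2) ✓  (C3,B2,S3)→cleaned(S3,B2) ✗  (C3,B3,S1)→cleaned(S1,B3) ✓
Counterexamples (restrictor triples failing the scope): 1.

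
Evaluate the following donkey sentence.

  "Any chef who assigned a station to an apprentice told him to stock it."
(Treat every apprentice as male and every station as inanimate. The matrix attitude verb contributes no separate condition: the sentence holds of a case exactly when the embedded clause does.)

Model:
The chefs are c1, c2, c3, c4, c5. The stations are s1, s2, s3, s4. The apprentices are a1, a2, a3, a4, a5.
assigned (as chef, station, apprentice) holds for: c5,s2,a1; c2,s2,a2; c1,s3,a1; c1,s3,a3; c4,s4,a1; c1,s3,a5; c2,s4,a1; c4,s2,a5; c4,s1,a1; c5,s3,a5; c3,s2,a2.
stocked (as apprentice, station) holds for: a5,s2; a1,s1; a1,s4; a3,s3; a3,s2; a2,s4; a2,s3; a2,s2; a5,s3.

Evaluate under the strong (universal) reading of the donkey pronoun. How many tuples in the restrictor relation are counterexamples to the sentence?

"him" takes "an apprentice" as antecedent and "it" takes "a station"; both are donkey pronouns co-varying with the restrictor.
Strong reading: for every (c,s,a) with assigned(c,s,a), stocked(a,s).
Restrictor triples: (c1,s3,a1)→stocked(a1,s3) ✗  (c1,s3,a3)→stocked(a3,s3) ✓  (c1,s3,a5)→stocked(a5,s3) ✓  (c2,s2,a2)→stocked(a2,s2) ✓  (c2,s4,a1)→stocked(a1,s4) ✓  (c3,s2,a2)→stocked(a2,s2) ✓  (c4,s1,a1)→stocked(a1,s1) ✓  (c4,s2,a5)→stocked(a5,s2) ✓  (c4,s4,a1)→stocked(a1,s4) ✓  (c5,s2,a1)→stocked(a1,s2) ✗  (c5,s3,a5)→stocked(a5,s3) ✓
Counterexamples (restrictor triples failing the scope): 2.

2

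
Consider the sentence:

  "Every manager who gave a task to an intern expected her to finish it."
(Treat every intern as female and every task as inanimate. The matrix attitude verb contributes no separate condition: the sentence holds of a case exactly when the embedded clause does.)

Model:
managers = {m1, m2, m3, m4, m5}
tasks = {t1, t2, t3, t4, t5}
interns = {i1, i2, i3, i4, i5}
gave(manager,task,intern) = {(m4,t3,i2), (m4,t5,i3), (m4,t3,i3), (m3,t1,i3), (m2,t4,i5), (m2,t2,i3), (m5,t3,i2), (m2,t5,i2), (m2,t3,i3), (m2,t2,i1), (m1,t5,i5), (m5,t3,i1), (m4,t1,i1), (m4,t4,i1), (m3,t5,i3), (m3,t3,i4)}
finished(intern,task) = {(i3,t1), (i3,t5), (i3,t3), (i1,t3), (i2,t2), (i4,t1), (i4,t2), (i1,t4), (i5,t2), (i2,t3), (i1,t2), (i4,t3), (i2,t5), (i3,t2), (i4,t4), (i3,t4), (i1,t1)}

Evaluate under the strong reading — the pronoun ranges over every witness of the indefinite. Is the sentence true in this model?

False

"her" takes "an intern" as antecedent and "it" takes "a task"; both are donkey pronouns co-varying with the restrictor.
Strong reading: for every (m,t,i) with gave(m,t,i), finished(i,t).
Restrictor triples: (m1,t5,i5)→finished(i5,t5) ✗  (m2,t2,i1)→finished(i1,t2) ✓  (m2,t2,i3)→finished(i3,t2) ✓  (m2,t3,i3)→finished(i3,t3) ✓  (m2,t4,i5)→finished(i5,t4) ✗  (m2,t5,i2)→finished(i2,t5) ✓  (m3,t1,i3)→finished(i3,t1) ✓  (m3,t3,i4)→finished(i4,t3) ✓  (m3,t5,i3)→finished(i3,t5) ✓  (m4,t1,i1)→finished(i1,t1) ✓  (m4,t3,i2)→finished(i2,t3) ✓  (m4,t3,i3)→finished(i3,t3) ✓  (m4,t4,i1)→finished(i1,t4) ✓  (m4,t5,i3)→finished(i3,t5) ✓  (m5,t3,i1)→finished(i1,t3) ✓  (m5,t3,i2)→finished(i2,t3) ✓
Counterexample: (m1,t5,i5) — finished(i5,t5) does not hold.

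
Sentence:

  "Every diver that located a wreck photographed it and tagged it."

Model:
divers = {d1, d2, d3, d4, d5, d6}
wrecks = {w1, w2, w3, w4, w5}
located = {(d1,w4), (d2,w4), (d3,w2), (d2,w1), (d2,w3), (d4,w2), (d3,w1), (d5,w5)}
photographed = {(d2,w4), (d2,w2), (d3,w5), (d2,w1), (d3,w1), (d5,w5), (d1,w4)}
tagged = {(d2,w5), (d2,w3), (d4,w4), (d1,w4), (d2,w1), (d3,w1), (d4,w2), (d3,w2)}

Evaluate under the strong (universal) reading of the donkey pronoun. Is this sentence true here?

"it" takes "a wreck" as antecedent — a donkey pronoun bound across the clause boundary.
Strong reading: for every (d,w) with located(d,w), photographed(d,w) ∧ tagged(d,w).
Restrictor pairs: (d1,w4) ✓  (d2,w1) ✓  (d2,w3) ✗  (d2,w4) ✗  (d3,w1) ✓  (d3,w2) ✗  (d4,w2) ✗  (d5,w5) ✗
Counterexample: (d2,w3) is in located but fails the scope.

False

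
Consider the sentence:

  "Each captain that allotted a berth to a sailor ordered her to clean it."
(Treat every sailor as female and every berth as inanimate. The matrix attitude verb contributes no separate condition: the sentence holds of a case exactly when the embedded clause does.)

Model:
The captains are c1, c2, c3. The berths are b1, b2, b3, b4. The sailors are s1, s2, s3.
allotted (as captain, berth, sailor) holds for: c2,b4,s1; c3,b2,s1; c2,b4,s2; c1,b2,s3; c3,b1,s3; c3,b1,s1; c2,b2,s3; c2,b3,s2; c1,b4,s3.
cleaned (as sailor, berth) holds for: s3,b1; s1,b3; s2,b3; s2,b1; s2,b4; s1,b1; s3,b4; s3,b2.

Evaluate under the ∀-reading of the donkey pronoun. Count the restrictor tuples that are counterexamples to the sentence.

"her" takes "a sailor" as antecedent and "it" takes "a berth"; both are donkey pronouns co-varying with the restrictor.
Strong reading: for every (c,b,s) with allotted(c,b,s), cleaned(s,b).
Restrictor triples: (c1,b2,s3)→cleaned(s3,b2) ✓  (c1,b4,s3)→cleaned(s3,b4) ✓  (c2,b2,s3)→cleaned(s3,b2) ✓  (c2,b3,s2)→cleaned(s2,b3) ✓  (c2,b4,s1)→cleaned(s1,b4) ✗  (c2,b4,s2)→cleaned(s2,b4) ✓  (c3,b1,s1)→cleaned(s1,b1) ✓  (c3,b1,s3)→cleaned(s3,b1) ✓  (c3,b2,s1)→cleaned(s1,b2) ✗
Counterexamples (restrictor triples failing the scope): 2.

2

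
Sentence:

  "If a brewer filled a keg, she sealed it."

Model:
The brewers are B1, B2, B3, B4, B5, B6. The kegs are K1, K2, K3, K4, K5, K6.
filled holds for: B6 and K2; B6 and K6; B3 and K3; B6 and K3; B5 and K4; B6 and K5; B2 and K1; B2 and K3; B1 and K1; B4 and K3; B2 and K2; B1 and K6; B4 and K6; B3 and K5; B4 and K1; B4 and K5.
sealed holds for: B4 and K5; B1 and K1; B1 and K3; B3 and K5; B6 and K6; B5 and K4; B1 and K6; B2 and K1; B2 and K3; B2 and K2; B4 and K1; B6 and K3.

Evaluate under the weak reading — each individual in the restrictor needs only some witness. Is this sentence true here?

True

"it" takes "a keg" as antecedent — a donkey pronoun bound across the clause boundary.
Weak reading: every brewer b with some filled-keg has at least one filled-keg k such that sealed(b,k).
Per brewer: B1:✓  B2:✓  B3:✓  B4:✓  B5:✓  B6:✓
Every brewer in the restrictor has a witness.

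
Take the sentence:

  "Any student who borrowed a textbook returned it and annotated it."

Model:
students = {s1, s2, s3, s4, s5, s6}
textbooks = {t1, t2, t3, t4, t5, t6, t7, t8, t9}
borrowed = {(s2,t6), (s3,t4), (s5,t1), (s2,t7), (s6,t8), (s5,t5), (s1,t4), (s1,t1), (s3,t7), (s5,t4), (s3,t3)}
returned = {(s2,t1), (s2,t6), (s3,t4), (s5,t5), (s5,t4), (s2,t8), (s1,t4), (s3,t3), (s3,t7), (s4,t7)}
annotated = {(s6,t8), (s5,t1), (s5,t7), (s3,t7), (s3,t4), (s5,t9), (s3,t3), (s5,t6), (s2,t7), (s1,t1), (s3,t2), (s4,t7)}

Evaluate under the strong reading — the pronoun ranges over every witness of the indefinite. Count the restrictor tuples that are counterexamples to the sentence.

"it" takes "a textbook" as antecedent — a donkey pronoun bound across the clause boundary.
Strong reading: for every (s,t) with borrowed(s,t), returned(s,t) ∧ annotated(s,t).
Restrictor pairs: (s1,t1) ✗  (s1,t4) ✗  (s2,t6) ✗  (s2,t7) ✗  (s3,t3) ✓  (s3,t4) ✓  (s3,t7) ✓  (s5,t1) ✗  (s5,t4) ✗  (s5,t5) ✗  (s6,t8) ✗
Counterexamples (restrictor pairs failing the scope): 8.

8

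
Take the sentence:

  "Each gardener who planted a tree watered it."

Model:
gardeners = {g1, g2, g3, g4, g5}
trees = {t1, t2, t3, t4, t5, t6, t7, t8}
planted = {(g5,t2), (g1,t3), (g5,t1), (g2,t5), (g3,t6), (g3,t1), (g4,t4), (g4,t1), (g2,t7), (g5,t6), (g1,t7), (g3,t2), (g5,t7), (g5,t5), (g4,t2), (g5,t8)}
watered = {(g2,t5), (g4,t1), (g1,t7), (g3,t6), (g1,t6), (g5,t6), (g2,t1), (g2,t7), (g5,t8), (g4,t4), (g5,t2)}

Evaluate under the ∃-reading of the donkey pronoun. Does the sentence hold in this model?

True

"it" takes "a tree" as antecedent — a donkey pronoun bound across the clause boundary.
Weak reading: every gardener g with some planted-tree has at least one planted-tree t such that watered(g,t).
Per gardener: g1:✓  g2:✓  g3:✓  g4:✓  g5:✓
Every gardener in the restrictor has a witness.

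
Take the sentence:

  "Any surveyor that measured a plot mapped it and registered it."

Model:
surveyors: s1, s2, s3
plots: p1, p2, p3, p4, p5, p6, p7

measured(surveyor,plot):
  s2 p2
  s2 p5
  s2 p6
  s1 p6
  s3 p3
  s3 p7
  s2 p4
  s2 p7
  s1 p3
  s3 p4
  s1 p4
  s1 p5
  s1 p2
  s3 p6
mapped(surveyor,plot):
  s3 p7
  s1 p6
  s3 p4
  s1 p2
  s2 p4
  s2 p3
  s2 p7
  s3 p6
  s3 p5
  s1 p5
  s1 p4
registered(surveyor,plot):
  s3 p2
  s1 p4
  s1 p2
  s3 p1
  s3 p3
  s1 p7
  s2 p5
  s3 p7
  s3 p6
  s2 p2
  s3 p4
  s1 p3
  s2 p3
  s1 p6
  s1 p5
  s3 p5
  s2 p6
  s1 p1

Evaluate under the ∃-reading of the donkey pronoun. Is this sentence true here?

False

"it" takes "a plot" as antecedent — a donkey pronoun bound across the clause boundary.
Weak reading: every surveyor s with some measured-plot has at least one measured-plot p such that mapped(s,p) ∧ registered(s,p).
Per surveyor: s1:✓  s2:✗  s3:✓
s2 has no witness among its measured-plots.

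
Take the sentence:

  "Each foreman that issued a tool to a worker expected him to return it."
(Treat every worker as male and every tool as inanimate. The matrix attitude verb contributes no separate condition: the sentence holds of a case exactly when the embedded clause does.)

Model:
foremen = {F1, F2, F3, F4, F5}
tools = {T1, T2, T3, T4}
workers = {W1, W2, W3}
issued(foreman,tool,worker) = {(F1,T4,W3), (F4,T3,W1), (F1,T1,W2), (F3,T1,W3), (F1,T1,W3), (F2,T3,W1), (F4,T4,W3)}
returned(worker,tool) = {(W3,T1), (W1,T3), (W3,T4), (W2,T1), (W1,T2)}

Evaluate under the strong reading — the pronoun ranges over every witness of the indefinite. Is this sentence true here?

True

"him" takes "a worker" as antecedent and "it" takes "a tool"; both are donkey pronouns co-varying with the restrictor.
Strong reading: for every (f,t,w) with issued(f,t,w), returned(w,t).
Restrictor triples: (F1,T1,W2)→returned(W2,T1) ✓  (F1,T1,W3)→returned(W3,T1) ✓  (F1,T4,W3)→returned(W3,T4) ✓  (F2,T3,W1)→returned(W1,T3) ✓  (F3,T1,W3)→returned(W3,T1) ✓  (F4,T3,W1)→returned(W1,T3) ✓  (F4,T4,W3)→returned(W3,T4) ✓
Every restrictor triple satisfies the scope.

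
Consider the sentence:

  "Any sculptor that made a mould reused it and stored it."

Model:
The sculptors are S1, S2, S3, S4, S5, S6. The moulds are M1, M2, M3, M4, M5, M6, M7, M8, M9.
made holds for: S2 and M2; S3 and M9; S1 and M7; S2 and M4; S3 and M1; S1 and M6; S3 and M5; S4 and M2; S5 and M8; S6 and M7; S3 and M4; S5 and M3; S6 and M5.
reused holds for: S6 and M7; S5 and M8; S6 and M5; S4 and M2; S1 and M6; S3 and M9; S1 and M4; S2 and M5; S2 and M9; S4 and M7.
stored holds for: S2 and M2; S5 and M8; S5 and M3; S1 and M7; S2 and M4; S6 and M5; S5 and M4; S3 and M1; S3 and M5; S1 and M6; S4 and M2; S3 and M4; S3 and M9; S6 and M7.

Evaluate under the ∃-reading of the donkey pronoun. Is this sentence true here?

False

"it" takes "a mould" as antecedent — a donkey pronoun bound across the clause boundary.
Weak reading: every sculptor s with some made-mould has at least one made-mould m such that reused(s,m) ∧ stored(s,m).
Per sculptor: S1:✓  S2:✗  S3:✓  S4:✓  S5:✓  S6:✓
S2 has no witness among its made-moulds.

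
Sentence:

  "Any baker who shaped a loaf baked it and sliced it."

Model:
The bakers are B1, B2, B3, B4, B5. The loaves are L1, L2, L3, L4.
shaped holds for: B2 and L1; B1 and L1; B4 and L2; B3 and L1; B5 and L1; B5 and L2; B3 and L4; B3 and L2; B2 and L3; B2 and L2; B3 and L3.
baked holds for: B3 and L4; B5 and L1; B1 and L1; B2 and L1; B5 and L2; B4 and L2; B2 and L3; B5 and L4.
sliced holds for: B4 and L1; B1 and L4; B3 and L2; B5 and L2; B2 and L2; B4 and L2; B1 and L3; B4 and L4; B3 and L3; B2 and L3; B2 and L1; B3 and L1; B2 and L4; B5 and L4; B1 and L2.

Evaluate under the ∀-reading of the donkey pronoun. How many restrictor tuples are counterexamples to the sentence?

"it" takes "a loaf" as antecedent — a donkey pronoun bound across the clause boundary.
Strong reading: for every (b,l) with shaped(b,l), baked(b,l) ∧ sliced(b,l).
Restrictor pairs: (B1,L1) ✗  (B2,L1) ✓  (B2,L2) ✗  (B2,L3) ✓  (B3,L1) ✗  (B3,L2) ✗  (B3,L3) ✗  (B3,L4) ✗  (B4,L2) ✓  (B5,L1) ✗  (B5,L2) ✓
Counterexamples (restrictor pairs failing the scope): 7.

7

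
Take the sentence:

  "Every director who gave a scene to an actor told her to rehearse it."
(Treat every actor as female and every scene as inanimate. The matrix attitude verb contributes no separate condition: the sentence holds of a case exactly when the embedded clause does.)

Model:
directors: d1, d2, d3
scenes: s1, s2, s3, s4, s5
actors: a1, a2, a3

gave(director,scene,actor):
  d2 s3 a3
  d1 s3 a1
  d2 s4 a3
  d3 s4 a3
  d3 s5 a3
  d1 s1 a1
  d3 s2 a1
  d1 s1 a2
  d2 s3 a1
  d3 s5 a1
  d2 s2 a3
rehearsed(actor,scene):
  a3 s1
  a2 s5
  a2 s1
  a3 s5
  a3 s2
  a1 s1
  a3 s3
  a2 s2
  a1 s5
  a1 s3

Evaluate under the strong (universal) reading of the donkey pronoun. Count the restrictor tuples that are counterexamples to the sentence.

3

"her" takes "an actor" as antecedent and "it" takes "a scene"; both are donkey pronouns co-varying with the restrictor.
Strong reading: for every (d,s,a) with gave(d,s,a), rehearsed(a,s).
Restrictor triples: (d1,s1,a1)→rehearsed(a1,s1) ✓  (d1,s1,a2)→rehearsed(a2,s1) ✓  (d1,s3,a1)→rehearsed(a1,s3) ✓  (d2,s2,a3)→rehearsed(a3,s2) ✓  (d2,s3,a1)→rehearsed(a1,s3) ✓  (d2,s3,a3)→rehearsed(a3,s3) ✓  (d2,s4,a3)→rehearsed(a3,s4) ✗  (d3,s2,a1)→rehearsed(a1,s2) ✗  (d3,s4,a3)→rehearsed(a3,s4) ✗  (d3,s5,a1)→rehearsed(a1,s5) ✓  (d3,s5,a3)→rehearsed(a3,s5) ✓
Counterexamples (restrictor triples failing the scope): 3.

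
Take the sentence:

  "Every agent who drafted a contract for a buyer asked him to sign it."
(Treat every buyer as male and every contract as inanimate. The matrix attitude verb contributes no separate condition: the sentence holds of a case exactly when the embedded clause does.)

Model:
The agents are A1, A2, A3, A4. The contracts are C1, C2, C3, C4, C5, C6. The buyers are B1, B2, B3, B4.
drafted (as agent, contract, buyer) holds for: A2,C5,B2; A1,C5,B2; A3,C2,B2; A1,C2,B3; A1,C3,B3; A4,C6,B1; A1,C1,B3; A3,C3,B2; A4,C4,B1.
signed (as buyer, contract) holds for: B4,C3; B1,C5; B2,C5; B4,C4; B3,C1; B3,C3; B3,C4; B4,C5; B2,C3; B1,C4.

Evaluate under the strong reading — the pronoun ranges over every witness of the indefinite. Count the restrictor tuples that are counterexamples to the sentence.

"him" takes "a buyer" as antecedent and "it" takes "a contract"; both are donkey pronouns co-varying with the restrictor.
Strong reading: for every (a,c,b) with drafted(a,c,b), signed(b,c).
Restrictor triples: (A1,C1,B3)→signed(B3,C1) ✓  (A1,C2,B3)→signed(B3,C2) ✗  (A1,C3,B3)→signed(B3,C3) ✓  (A1,C5,B2)→signed(B2,C5) ✓  (A2,C5,B2)→signed(B2,C5) ✓  (A3,C2,B2)→signed(B2,C2) ✗  (A3,C3,B2)→signed(B2,C3) ✓  (A4,C4,B1)→signed(B1,C4) ✓  (A4,C6,B1)→signed(B1,C6) ✗
Counterexamples (restrictor triples failing the scope): 3.

3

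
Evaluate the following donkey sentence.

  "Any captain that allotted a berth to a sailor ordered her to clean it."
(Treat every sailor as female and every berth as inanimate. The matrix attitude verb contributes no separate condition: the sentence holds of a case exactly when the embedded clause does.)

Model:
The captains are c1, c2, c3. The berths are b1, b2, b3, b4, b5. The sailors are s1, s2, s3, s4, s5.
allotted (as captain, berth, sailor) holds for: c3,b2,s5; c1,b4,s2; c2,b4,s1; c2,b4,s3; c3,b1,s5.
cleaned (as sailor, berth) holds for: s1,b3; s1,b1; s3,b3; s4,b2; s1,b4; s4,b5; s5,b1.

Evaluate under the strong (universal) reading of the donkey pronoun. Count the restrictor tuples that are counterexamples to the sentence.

3

"her" takes "a sailor" as antecedent and "it" takes "a berth"; both are donkey pronouns co-varying with the restrictor.
Strong reading: for every (c,b,s) with allotted(c,b,s), cleaned(s,b).
Restrictor triples: (c1,b4,s2)→cleaned(s2,b4) ✗  (c2,b4,s1)→cleaned(s1,b4) ✓  (c2,b4,s3)→cleaned(s3,b4) ✗  (c3,b1,s5)→cleaned(s5,b1) ✓  (c3,b2,s5)→cleaned(s5,b2) ✗
Counterexamples (restrictor triples failing the scope): 3.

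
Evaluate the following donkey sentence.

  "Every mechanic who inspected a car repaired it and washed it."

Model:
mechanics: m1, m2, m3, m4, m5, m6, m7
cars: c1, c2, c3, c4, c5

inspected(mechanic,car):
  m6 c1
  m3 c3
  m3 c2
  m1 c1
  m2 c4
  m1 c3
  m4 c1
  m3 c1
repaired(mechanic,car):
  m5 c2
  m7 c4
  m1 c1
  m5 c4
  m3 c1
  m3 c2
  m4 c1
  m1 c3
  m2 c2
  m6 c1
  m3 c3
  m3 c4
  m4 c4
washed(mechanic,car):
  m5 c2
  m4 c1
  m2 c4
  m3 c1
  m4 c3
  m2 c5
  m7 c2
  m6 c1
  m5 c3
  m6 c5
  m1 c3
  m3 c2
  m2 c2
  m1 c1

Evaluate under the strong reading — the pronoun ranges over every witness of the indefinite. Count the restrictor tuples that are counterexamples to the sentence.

"it" takes "a car" as antecedent — a donkey pronoun bound across the clause boundary.
Strong reading: for every (m,c) with inspected(m,c), repaired(m,c) ∧ washed(m,c).
Restrictor pairs: (m1,c1) ✓  (m1,c3) ✓  (m2,c4) ✗  (m3,c1) ✓  (m3,c2) ✓  (m3,c3) ✗  (m4,c1) ✓  (m6,c1) ✓
Counterexamples (restrictor pairs failing the scope): 2.

2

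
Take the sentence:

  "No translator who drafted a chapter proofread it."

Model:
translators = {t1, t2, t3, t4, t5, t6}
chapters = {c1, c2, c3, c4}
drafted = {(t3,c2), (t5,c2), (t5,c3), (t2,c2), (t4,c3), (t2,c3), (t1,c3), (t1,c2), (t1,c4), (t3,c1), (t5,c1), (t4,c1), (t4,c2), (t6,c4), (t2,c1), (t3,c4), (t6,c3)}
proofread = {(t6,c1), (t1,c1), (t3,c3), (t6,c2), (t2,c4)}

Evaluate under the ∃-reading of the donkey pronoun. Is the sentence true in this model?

"it" takes "a chapter" as antecedent — a donkey pronoun bound across the clause boundary.
Truth condition: for no (t,c) with drafted(t,c) does proofread(t,c) hold.
Restrictor pairs — does the scope hold? (t1,c2):fails  (t1,c3):fails  (t1,c4):fails  (t2,c1):fails  (t2,c2):fails  (t2,c3):fails  (t3,c1):fails  (t3,c2):fails  (t3,c4):fails  (t4,c1):fails  (t4,c2):fails  (t4,c3):fails  (t5,c1):fails  (t5,c2):fails  (t5,c3):fails  (t6,c3):fails  (t6,c4):fails
Scope holds for no restrictor pair, so the sentence is true.

True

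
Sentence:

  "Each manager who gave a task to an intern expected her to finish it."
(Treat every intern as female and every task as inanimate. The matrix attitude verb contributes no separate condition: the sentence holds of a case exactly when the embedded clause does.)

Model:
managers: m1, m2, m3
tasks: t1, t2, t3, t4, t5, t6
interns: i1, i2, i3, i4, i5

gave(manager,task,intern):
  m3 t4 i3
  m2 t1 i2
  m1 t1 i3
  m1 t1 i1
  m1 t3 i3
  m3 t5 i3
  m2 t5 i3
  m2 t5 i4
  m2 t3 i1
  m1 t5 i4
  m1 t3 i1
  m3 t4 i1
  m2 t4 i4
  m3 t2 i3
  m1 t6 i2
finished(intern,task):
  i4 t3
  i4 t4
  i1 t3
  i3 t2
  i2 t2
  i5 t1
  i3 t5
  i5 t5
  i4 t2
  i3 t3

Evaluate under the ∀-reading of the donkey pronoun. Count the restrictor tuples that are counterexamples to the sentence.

"her" takes "an intern" as antecedent and "it" takes "a task"; both are donkey pronouns co-varying with the restrictor.
Strong reading: for every (m,t,i) with gave(m,t,i), finished(i,t).
Restrictor triples: (m1,t1,i1)→finished(i1,t1) ✗  (m1,t1,i3)→finished(i3,t1) ✗  (m1,t3,i1)→finished(i1,t3) ✓  (m1,t3,i3)→finished(i3,t3) ✓  (m1,t5,i4)→finished(i4,t5) ✗  (m1,t6,i2)→finished(i2,t6) ✗  (m2,t1,i2)→finished(i2,t1) ✗  (m2,t3,i1)→finished(i1,t3) ✓  (m2,t4,i4)→finished(i4,t4) ✓  (m2,t5,i3)→finished(i3,t5) ✓  (m2,t5,i4)→finished(i4,t5) ✗  (m3,t2,i3)→finished(i3,t2) ✓  (m3,t4,i1)→finished(i1,t4) ✗  (m3,t4,i3)→finished(i3,t4) ✗  (m3,t5,i3)→finished(i3,t5) ✓
Counterexamples (restrictor triples failing the scope): 8.

8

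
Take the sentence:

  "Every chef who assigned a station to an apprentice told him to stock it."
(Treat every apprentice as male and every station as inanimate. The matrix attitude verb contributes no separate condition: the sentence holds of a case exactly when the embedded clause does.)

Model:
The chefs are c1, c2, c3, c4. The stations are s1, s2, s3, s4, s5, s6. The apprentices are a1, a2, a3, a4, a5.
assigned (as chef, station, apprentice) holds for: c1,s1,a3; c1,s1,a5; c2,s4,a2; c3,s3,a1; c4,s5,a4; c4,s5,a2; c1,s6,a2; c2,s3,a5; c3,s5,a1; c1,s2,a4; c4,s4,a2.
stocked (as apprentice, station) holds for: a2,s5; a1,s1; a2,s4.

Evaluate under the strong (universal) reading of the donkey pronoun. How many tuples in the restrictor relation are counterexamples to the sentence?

"him" takes "an apprentice" as antecedent and "it" takes "a station"; both are donkey pronouns co-varying with the restrictor.
Strong reading: for every (c,s,a) with assigned(c,s,a), stocked(a,s).
Restrictor triples: (c1,s1,a3)→stocked(a3,s1) ✗  (c1,s1,a5)→stocked(a5,s1) ✗  (c1,s2,a4)→stocked(a4,s2) ✗  (c1,s6,a2)→stocked(a2,s6) ✗  (c2,s3,a5)→stocked(a5,s3) ✗  (c2,s4,a2)→stocked(a2,s4) ✓  (c3,s3,a1)→stocked(a1,s3) ✗  (c3,s5,a1)→stocked(a1,s5) ✗  (c4,s4,a2)→stocked(a2,s4) ✓  (c4,s5,a2)→stocked(a2,s5) ✓  (c4,s5,a4)→stocked(a4,s5) ✗
Counterexamples (restrictor triples failing the scope): 8.

8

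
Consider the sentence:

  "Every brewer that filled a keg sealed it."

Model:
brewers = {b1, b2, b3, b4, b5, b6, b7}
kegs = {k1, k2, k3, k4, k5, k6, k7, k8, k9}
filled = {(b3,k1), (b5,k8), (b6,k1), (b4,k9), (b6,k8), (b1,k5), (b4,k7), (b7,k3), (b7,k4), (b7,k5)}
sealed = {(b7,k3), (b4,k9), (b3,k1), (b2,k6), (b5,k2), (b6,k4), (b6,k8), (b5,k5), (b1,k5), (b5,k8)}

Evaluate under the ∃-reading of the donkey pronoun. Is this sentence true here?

True

"it" takes "a keg" as antecedent — a donkey pronoun bound across the clause boundary.
Weak reading: every brewer b with some filled-keg has at least one filled-keg k such that sealed(b,k).
Per brewer: b1:✓  b3:✓  b4:✓  b5:✓  b6:✓  b7:✓
Every brewer in the restrictor has a witness.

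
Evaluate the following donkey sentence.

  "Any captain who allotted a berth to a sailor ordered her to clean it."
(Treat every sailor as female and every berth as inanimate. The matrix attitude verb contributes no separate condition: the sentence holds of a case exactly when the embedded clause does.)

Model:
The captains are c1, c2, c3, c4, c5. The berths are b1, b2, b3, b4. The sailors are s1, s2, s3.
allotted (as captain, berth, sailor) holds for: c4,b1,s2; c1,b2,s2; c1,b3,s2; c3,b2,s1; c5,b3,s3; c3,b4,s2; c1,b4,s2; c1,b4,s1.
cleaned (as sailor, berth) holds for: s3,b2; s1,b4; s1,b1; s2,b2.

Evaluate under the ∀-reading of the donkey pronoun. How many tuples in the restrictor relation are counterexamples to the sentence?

6

"her" takes "a sailor" as antecedent and "it" takes "a berth"; both are donkey pronouns co-varying with the restrictor.
Strong reading: for every (c,b,s) with allotted(c,b,s), cleaned(s,b).
Restrictor triples: (c1,b2,s2)→cleaned(s2,b2) ✓  (c1,b3,s2)→cleaned(s2,b3) ✗  (c1,b4,s1)→cleaned(s1,b4) ✓  (c1,b4,s2)→cleaned(s2,b4) ✗  (c3,b2,s1)→cleaned(s1,b2) ✗  (c3,b4,s2)→cleaned(s2,b4) ✗  (c4,b1,s2)→cleaned(s2,b1) ✗  (c5,b3,s3)→cleaned(s3,b3) ✗
Counterexamples (restrictor triples failing the scope): 6.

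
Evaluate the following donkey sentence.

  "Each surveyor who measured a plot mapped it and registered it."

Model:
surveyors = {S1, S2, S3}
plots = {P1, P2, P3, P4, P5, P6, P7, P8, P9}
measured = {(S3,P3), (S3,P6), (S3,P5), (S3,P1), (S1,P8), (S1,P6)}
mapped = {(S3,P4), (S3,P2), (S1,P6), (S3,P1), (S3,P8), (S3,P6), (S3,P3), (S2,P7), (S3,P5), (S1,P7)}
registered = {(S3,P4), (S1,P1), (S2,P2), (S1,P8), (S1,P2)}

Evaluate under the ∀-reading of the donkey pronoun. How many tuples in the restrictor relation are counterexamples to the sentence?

6

"it" takes "a plot" as antecedent — a donkey pronoun bound across the clause boundary.
Strong reading: for every (s,p) with measured(s,p), mapped(s,p) ∧ registered(s,p).
Restrictor pairs: (S1,P6) ✗  (S1,P8) ✗  (S3,P1) ✗  (S3,P3) ✗  (S3,P5) ✗  (S3,P6) ✗
Counterexamples (restrictor pairs failing the scope): 6.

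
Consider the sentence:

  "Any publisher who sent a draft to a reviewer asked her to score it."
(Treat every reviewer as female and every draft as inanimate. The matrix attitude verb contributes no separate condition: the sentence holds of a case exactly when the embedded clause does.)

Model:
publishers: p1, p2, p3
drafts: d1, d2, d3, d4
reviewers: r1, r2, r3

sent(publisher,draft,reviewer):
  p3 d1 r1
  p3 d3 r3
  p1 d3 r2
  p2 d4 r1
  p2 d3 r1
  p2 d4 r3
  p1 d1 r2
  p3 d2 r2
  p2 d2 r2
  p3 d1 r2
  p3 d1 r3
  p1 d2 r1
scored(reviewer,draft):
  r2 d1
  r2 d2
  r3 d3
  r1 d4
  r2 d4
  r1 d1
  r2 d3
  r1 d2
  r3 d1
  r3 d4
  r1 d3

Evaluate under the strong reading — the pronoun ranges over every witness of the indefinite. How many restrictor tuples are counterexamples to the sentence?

0

"her" takes "a reviewer" as antecedent and "it" takes "a draft"; both are donkey pronouns co-varying with the restrictor.
Strong reading: for every (p,d,r) with sent(p,d,r), scored(r,d).
Restrictor triples: (p1,d1,r2)→scored(r2,d1) ✓  (p1,d2,r1)→scored(r1,d2) ✓  (p1,d3,r2)→scored(r2,d3) ✓  (p2,d2,r2)→scored(r2,d2) ✓  (p2,d3,r1)→scored(r1,d3) ✓  (p2,d4,r1)→scored(r1,d4) ✓  (p2,d4,r3)→scored(r3,d4) ✓  (p3,d1,r1)→scored(r1,d1) ✓  (p3,d1,r2)→scored(r2,d1) ✓  (p3,d1,r3)→scored(r3,d1) ✓  (p3,d2,r2)→scored(r2,d2) ✓  (p3,d3,r3)→scored(r3,d3) ✓
Counterexamples (restrictor triples failing the scope): 0.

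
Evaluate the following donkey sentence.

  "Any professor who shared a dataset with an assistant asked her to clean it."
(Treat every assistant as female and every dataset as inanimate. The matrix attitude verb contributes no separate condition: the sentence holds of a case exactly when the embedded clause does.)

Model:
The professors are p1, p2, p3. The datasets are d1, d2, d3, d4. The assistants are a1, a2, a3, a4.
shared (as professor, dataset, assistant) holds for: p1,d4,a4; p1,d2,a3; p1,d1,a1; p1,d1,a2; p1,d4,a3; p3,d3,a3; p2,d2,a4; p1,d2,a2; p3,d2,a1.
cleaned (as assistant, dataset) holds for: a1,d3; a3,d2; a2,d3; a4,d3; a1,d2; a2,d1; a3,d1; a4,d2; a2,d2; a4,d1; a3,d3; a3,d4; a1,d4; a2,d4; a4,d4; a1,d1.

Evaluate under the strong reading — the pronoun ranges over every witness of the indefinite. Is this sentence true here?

True

"her" takes "an assistant" as antecedent and "it" takes "a dataset"; both are donkey pronouns co-varying with the restrictor.
Strong reading: for every (p,d,a) with shared(p,d,a), cleaned(a,d).
Restrictor triples: (p1,d1,a1)→cleaned(a1,d1) ✓  (p1,d1,a2)→cleaned(a2,d1) ✓  (p1,d2,a2)→cleaned(a2,d2) ✓  (p1,d2,a3)→cleaned(a3,d2) ✓  (p1,d4,a3)→cleaned(a3,d4) ✓  (p1,d4,a4)→cleaned(a4,d4) ✓  (p2,d2,a4)→cleaned(a4,d2) ✓  (p3,d2,a1)→cleaned(a1,d2) ✓  (p3,d3,a3)→cleaned(a3,d3) ✓
Every restrictor triple satisfies the scope.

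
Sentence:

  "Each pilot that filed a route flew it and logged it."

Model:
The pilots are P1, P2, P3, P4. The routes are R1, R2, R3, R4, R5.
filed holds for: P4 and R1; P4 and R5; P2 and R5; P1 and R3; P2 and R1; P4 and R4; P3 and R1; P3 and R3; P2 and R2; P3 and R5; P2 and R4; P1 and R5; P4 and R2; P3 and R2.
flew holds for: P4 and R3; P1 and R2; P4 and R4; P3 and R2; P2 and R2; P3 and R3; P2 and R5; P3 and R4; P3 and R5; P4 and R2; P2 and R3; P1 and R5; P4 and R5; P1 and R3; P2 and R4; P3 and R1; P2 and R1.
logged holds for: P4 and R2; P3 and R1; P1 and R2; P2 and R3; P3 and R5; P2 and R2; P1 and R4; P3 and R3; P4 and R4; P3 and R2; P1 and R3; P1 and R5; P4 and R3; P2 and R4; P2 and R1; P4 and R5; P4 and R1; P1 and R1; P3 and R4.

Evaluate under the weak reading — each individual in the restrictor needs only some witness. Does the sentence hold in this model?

True

"it" takes "a route" as antecedent — a donkey pronoun bound across the clause boundary.
Weak reading: every pilot p with some filed-route has at least one filed-route r such that flew(p,r) ∧ logged(p,r).
Per pilot: P1:✓  P2:✓  P3:✓  P4:✓
Every pilot in the restrictor has a witness.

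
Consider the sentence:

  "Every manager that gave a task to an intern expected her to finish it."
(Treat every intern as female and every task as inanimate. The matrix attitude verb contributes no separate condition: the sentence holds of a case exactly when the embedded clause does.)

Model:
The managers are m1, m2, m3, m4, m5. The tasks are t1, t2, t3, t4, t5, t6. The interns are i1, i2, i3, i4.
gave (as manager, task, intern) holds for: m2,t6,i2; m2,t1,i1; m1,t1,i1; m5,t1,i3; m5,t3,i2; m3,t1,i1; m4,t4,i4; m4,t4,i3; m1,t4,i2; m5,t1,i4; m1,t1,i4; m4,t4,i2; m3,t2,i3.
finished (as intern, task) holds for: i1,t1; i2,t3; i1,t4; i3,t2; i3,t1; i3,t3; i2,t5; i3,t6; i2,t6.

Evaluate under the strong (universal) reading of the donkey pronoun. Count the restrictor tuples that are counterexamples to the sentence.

6

"her" takes "an intern" as antecedent and "it" takes "a task"; both are donkey pronouns co-varying with the restrictor.
Strong reading: for every (m,t,i) with gave(m,t,i), finished(i,t).
Restrictor triples: (m1,t1,i1)→finished(i1,t1) ✓  (m1,t1,i4)→finished(i4,t1) ✗  (m1,t4,i2)→finished(i2,t4) ✗  (m2,t1,i1)→finished(i1,t1) ✓  (m2,t6,i2)→finished(i2,t6) ✓  (m3,t1,i1)→finished(i1,t1) ✓  (m3,t2,i3)→finished(i3,t2) ✓  (m4,t4,i2)→finished(i2,t4) ✗  (m4,t4,i3)→finished(i3,t4) ✗  (m4,t4,i4)→finished(i4,t4) ✗  (m5,t1,i3)→finished(i3,t1) ✓  (m5,t1,i4)→finished(i4,t1) ✗  (m5,t3,i2)→finished(i2,t3) ✓
Counterexamples (restrictor triples failing the scope): 6.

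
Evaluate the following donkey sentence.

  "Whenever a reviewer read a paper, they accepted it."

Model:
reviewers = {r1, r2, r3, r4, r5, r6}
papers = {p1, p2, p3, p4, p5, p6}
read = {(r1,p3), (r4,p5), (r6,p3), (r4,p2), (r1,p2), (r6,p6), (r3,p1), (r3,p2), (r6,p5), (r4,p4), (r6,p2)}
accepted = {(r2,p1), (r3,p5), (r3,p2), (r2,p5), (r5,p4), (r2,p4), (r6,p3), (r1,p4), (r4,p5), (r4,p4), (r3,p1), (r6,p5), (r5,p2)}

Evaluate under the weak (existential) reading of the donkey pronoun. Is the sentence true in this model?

"it" takes "a paper" as antecedent — a donkey pronoun bound across the clause boundary.
Weak reading: every reviewer r with some read-paper has at least one read-paper p such that accepted(r,p).
Per reviewer: r1:✗  r3:✓  r4:✓  r6:✓
r1 has no witness among its read-papers.

False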